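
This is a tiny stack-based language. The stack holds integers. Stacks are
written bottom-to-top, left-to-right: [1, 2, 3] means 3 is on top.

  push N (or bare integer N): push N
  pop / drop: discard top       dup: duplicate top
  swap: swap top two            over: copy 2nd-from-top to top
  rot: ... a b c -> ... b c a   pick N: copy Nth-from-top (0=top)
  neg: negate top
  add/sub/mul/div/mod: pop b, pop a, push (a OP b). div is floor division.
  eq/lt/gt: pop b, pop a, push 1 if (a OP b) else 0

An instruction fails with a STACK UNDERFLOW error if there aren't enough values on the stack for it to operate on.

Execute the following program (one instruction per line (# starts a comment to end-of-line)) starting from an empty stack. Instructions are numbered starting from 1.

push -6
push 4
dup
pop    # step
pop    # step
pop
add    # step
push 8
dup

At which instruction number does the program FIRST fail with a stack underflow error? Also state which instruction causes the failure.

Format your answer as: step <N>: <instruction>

Step 1 ('push -6'): stack = [-6], depth = 1
Step 2 ('push 4'): stack = [-6, 4], depth = 2
Step 3 ('dup'): stack = [-6, 4, 4], depth = 3
Step 4 ('pop'): stack = [-6, 4], depth = 2
Step 5 ('pop'): stack = [-6], depth = 1
Step 6 ('pop'): stack = [], depth = 0
Step 7 ('add'): needs 2 value(s) but depth is 0 — STACK UNDERFLOW

Answer: step 7: add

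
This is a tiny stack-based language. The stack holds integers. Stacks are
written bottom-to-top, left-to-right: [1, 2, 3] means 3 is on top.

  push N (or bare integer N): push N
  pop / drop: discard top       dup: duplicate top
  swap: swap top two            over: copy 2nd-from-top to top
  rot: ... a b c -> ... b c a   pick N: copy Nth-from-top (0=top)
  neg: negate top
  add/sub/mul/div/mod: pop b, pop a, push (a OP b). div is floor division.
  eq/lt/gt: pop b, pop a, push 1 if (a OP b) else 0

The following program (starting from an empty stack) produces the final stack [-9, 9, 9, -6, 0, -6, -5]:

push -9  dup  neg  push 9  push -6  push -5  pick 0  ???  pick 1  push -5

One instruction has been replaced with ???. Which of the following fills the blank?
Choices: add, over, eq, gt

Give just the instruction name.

Stack before ???: [-9, 9, 9, -6, -5, -5]
Stack after ???:  [-9, 9, 9, -6, 0]
Checking each choice:
  add: produces [-9, 9, 9, -6, -10, -6, -5]
  over: produces [-9, 9, 9, -6, -5, -5, -5, -5, -5]
  eq: produces [-9, 9, 9, -6, 1, -6, -5]
  gt: MATCH


Answer: gt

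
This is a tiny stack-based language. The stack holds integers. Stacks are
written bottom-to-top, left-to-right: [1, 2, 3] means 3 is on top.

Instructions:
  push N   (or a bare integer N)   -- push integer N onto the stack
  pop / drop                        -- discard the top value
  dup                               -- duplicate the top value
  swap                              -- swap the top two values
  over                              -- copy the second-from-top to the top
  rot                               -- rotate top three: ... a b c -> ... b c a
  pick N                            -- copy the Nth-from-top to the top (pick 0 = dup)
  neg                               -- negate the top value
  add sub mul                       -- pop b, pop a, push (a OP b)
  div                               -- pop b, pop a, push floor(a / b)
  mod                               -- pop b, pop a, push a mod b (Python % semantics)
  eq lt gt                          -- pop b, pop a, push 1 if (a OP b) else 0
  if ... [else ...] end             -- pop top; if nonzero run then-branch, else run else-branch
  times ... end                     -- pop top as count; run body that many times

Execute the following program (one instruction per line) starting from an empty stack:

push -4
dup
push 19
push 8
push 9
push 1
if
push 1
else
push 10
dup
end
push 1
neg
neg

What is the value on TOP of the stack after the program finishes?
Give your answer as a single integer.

Answer: 1

Derivation:
After 'push -4': [-4]
After 'dup': [-4, -4]
After 'push 19': [-4, -4, 19]
After 'push 8': [-4, -4, 19, 8]
After 'push 9': [-4, -4, 19, 8, 9]
After 'push 1': [-4, -4, 19, 8, 9, 1]
After 'if': [-4, -4, 19, 8, 9]
After 'push 1': [-4, -4, 19, 8, 9, 1]
After 'push 1': [-4, -4, 19, 8, 9, 1, 1]
After 'neg': [-4, -4, 19, 8, 9, 1, -1]
After 'neg': [-4, -4, 19, 8, 9, 1, 1]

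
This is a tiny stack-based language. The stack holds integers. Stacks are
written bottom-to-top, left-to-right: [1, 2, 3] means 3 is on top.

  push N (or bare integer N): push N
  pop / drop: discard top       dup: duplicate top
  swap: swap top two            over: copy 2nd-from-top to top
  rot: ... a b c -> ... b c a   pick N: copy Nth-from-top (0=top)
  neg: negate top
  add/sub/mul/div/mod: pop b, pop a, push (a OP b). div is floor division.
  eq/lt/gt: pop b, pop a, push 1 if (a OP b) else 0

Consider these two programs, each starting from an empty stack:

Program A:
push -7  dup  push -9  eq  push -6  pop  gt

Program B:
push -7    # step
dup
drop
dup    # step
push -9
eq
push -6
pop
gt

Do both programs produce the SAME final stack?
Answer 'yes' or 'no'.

Program A trace:
  After 'push -7': [-7]
  After 'dup': [-7, -7]
  After 'push -9': [-7, -7, -9]
  After 'eq': [-7, 0]
  After 'push -6': [-7, 0, -6]
  After 'pop': [-7, 0]
  After 'gt': [0]
Program A final stack: [0]

Program B trace:
  After 'push -7': [-7]
  After 'dup': [-7, -7]
  After 'drop': [-7]
  After 'dup': [-7, -7]
  After 'push -9': [-7, -7, -9]
  After 'eq': [-7, 0]
  After 'push -6': [-7, 0, -6]
  After 'pop': [-7, 0]
  After 'gt': [0]
Program B final stack: [0]
Same: yes

Answer: yes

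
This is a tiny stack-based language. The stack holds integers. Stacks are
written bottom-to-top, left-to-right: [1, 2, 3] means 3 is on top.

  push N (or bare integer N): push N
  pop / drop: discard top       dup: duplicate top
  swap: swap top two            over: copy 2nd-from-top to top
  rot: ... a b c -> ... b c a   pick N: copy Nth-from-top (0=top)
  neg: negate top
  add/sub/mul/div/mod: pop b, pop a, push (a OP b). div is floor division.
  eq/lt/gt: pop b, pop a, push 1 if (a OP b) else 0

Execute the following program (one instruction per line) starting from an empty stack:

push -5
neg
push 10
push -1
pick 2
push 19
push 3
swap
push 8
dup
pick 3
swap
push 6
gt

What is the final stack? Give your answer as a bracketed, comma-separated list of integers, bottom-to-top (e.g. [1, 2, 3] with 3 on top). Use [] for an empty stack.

After 'push -5': [-5]
After 'neg': [5]
After 'push 10': [5, 10]
After 'push -1': [5, 10, -1]
After 'pick 2': [5, 10, -1, 5]
After 'push 19': [5, 10, -1, 5, 19]
After 'push 3': [5, 10, -1, 5, 19, 3]
After 'swap': [5, 10, -1, 5, 3, 19]
After 'push 8': [5, 10, -1, 5, 3, 19, 8]
After 'dup': [5, 10, -1, 5, 3, 19, 8, 8]
After 'pick 3': [5, 10, -1, 5, 3, 19, 8, 8, 3]
After 'swap': [5, 10, -1, 5, 3, 19, 8, 3, 8]
After 'push 6': [5, 10, -1, 5, 3, 19, 8, 3, 8, 6]
After 'gt': [5, 10, -1, 5, 3, 19, 8, 3, 1]

Answer: [5, 10, -1, 5, 3, 19, 8, 3, 1]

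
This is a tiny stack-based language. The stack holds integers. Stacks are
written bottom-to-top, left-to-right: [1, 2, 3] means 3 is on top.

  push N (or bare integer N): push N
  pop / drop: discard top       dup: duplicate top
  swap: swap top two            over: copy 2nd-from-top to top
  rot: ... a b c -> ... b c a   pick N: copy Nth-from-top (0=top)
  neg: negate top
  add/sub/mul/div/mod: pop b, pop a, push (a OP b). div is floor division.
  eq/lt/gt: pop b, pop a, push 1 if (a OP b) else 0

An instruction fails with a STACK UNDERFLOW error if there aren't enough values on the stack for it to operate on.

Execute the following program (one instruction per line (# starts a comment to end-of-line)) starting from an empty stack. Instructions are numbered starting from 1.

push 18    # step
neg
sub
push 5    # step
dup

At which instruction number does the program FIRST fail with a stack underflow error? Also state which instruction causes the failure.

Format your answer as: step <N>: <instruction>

Step 1 ('push 18'): stack = [18], depth = 1
Step 2 ('neg'): stack = [-18], depth = 1
Step 3 ('sub'): needs 2 value(s) but depth is 1 — STACK UNDERFLOW

Answer: step 3: sub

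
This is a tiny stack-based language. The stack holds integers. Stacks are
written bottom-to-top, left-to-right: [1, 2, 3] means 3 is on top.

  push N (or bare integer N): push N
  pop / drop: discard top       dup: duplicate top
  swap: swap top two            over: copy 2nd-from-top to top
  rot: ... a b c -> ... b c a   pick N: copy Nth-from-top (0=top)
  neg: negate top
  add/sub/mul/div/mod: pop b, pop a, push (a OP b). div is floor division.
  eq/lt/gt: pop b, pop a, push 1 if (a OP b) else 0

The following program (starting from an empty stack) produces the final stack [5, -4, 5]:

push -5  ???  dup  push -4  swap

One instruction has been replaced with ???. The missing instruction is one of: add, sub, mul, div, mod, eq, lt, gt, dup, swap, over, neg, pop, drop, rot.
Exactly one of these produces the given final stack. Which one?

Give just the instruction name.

Answer: neg

Derivation:
Stack before ???: [-5]
Stack after ???:  [5]
The instruction that transforms [-5] -> [5] is: neg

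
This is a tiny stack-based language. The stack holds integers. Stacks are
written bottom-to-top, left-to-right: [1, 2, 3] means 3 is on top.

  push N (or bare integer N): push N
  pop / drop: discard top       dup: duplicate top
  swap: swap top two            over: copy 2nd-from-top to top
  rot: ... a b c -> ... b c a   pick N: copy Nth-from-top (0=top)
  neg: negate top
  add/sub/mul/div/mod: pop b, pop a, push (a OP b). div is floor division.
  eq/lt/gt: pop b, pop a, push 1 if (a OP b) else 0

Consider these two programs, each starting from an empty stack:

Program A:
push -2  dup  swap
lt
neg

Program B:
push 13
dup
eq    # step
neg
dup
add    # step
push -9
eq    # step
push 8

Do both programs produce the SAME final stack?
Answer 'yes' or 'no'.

Answer: no

Derivation:
Program A trace:
  After 'push -2': [-2]
  After 'dup': [-2, -2]
  After 'swap': [-2, -2]
  After 'lt': [0]
  After 'neg': [0]
Program A final stack: [0]

Program B trace:
  After 'push 13': [13]
  After 'dup': [13, 13]
  After 'eq': [1]
  After 'neg': [-1]
  After 'dup': [-1, -1]
  After 'add': [-2]
  After 'push -9': [-2, -9]
  After 'eq': [0]
  After 'push 8': [0, 8]
Program B final stack: [0, 8]
Same: no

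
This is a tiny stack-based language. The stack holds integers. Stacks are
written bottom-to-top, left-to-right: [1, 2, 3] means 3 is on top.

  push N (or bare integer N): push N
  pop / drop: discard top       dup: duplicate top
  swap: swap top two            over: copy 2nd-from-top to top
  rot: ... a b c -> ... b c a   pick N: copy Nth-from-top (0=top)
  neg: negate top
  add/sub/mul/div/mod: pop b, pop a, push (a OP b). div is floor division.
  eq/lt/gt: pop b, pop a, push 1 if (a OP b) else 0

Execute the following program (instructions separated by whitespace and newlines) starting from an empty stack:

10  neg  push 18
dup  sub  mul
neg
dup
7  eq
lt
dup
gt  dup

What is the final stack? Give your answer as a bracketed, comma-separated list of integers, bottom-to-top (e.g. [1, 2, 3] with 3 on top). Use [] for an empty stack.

Answer: [0, 0]

Derivation:
After 'push 10': [10]
After 'neg': [-10]
After 'push 18': [-10, 18]
After 'dup': [-10, 18, 18]
After 'sub': [-10, 0]
After 'mul': [0]
After 'neg': [0]
After 'dup': [0, 0]
After 'push 7': [0, 0, 7]
After 'eq': [0, 0]
After 'lt': [0]
After 'dup': [0, 0]
After 'gt': [0]
After 'dup': [0, 0]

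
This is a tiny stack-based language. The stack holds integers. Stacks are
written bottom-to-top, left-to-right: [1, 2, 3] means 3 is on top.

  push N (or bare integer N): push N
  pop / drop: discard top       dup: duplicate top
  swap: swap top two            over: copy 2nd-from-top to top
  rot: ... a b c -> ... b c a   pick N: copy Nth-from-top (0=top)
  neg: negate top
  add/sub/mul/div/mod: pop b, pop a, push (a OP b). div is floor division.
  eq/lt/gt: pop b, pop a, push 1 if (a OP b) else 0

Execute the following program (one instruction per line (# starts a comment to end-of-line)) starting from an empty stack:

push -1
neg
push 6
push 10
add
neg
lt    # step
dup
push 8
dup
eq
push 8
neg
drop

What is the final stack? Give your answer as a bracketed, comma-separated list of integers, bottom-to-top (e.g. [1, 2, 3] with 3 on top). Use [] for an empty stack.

After 'push -1': [-1]
After 'neg': [1]
After 'push 6': [1, 6]
After 'push 10': [1, 6, 10]
After 'add': [1, 16]
After 'neg': [1, -16]
After 'lt': [0]
After 'dup': [0, 0]
After 'push 8': [0, 0, 8]
After 'dup': [0, 0, 8, 8]
After 'eq': [0, 0, 1]
After 'push 8': [0, 0, 1, 8]
After 'neg': [0, 0, 1, -8]
After 'drop': [0, 0, 1]

Answer: [0, 0, 1]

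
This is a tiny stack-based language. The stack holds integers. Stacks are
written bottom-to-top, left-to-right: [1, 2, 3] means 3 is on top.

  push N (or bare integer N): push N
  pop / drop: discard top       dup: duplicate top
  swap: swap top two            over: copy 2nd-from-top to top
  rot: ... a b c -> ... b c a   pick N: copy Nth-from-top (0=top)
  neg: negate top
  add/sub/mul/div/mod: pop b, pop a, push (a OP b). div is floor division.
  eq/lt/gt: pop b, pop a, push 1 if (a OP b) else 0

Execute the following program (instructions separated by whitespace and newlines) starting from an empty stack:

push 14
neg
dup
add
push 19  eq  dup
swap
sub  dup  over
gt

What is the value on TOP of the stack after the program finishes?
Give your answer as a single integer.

After 'push 14': [14]
After 'neg': [-14]
After 'dup': [-14, -14]
After 'add': [-28]
After 'push 19': [-28, 19]
After 'eq': [0]
After 'dup': [0, 0]
After 'swap': [0, 0]
After 'sub': [0]
After 'dup': [0, 0]
After 'over': [0, 0, 0]
After 'gt': [0, 0]

Answer: 0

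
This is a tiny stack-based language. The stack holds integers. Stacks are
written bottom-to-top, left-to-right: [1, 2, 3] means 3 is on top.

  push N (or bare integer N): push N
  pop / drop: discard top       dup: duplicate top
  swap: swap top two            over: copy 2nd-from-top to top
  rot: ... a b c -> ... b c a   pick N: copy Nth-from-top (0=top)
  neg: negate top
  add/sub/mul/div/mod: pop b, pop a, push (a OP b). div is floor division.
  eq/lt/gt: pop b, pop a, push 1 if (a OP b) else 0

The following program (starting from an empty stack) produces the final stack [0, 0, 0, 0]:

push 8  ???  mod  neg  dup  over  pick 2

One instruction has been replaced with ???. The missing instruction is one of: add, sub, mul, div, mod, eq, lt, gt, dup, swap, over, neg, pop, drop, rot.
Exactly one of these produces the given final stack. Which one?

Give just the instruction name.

Stack before ???: [8]
Stack after ???:  [8, 8]
The instruction that transforms [8] -> [8, 8] is: dup

Answer: dup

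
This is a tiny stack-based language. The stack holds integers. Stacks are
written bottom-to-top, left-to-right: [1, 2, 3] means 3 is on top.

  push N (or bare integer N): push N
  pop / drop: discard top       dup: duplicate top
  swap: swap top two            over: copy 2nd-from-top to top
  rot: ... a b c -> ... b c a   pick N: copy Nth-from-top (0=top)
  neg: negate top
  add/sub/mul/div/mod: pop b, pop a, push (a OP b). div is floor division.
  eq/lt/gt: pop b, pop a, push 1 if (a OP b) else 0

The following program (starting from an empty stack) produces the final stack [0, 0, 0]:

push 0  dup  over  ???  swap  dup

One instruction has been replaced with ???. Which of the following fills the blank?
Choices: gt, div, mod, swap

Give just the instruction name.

Answer: gt

Derivation:
Stack before ???: [0, 0, 0]
Stack after ???:  [0, 0]
Checking each choice:
  gt: MATCH
  div: division by zero
  mod: modulo by zero
  swap: produces [0, 0, 0, 0]


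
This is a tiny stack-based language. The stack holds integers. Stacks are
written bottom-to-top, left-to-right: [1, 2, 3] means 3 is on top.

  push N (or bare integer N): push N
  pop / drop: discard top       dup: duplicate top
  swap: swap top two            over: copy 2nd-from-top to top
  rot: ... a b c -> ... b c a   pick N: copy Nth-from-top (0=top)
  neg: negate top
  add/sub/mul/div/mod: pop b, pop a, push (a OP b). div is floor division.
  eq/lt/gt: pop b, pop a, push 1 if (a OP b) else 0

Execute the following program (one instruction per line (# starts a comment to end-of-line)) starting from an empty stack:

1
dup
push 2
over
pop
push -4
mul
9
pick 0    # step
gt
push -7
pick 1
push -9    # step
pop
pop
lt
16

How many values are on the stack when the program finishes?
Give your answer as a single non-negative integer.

After 'push 1': stack = [1] (depth 1)
After 'dup': stack = [1, 1] (depth 2)
After 'push 2': stack = [1, 1, 2] (depth 3)
After 'over': stack = [1, 1, 2, 1] (depth 4)
After 'pop': stack = [1, 1, 2] (depth 3)
After 'push -4': stack = [1, 1, 2, -4] (depth 4)
After 'mul': stack = [1, 1, -8] (depth 3)
After 'push 9': stack = [1, 1, -8, 9] (depth 4)
After 'pick 0': stack = [1, 1, -8, 9, 9] (depth 5)
After 'gt': stack = [1, 1, -8, 0] (depth 4)
After 'push -7': stack = [1, 1, -8, 0, -7] (depth 5)
After 'pick 1': stack = [1, 1, -8, 0, -7, 0] (depth 6)
After 'push -9': stack = [1, 1, -8, 0, -7, 0, -9] (depth 7)
After 'pop': stack = [1, 1, -8, 0, -7, 0] (depth 6)
After 'pop': stack = [1, 1, -8, 0, -7] (depth 5)
After 'lt': stack = [1, 1, -8, 0] (depth 4)
After 'push 16': stack = [1, 1, -8, 0, 16] (depth 5)

Answer: 5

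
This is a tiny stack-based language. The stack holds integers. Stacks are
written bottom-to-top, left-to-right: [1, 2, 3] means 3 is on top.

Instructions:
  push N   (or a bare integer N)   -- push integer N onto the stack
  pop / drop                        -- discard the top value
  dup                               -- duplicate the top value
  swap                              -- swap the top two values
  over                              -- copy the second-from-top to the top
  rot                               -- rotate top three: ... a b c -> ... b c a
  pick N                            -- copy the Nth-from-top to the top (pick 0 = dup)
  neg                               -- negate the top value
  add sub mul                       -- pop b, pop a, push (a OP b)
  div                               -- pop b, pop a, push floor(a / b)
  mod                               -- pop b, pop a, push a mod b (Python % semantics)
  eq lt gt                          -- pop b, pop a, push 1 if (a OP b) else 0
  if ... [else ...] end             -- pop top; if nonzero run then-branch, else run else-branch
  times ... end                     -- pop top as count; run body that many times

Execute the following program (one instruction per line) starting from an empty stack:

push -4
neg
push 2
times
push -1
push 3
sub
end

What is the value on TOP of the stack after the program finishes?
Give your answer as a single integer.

After 'push -4': [-4]
After 'neg': [4]
After 'push 2': [4, 2]
After 'times': [4]
After 'push -1': [4, -1]
After 'push 3': [4, -1, 3]
After 'sub': [4, -4]
After 'push -1': [4, -4, -1]
After 'push 3': [4, -4, -1, 3]
After 'sub': [4, -4, -4]

Answer: -4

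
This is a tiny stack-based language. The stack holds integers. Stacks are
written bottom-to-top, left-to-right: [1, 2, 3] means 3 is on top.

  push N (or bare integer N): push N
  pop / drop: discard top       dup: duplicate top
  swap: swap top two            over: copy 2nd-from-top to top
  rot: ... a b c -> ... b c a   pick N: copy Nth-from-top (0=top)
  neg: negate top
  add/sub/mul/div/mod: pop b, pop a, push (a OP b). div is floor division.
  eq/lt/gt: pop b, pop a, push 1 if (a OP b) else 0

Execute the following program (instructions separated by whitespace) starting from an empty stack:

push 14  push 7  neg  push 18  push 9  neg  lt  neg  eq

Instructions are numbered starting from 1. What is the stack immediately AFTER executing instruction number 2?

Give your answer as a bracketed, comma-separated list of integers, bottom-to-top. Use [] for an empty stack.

Answer: [14, 7]

Derivation:
Step 1 ('push 14'): [14]
Step 2 ('push 7'): [14, 7]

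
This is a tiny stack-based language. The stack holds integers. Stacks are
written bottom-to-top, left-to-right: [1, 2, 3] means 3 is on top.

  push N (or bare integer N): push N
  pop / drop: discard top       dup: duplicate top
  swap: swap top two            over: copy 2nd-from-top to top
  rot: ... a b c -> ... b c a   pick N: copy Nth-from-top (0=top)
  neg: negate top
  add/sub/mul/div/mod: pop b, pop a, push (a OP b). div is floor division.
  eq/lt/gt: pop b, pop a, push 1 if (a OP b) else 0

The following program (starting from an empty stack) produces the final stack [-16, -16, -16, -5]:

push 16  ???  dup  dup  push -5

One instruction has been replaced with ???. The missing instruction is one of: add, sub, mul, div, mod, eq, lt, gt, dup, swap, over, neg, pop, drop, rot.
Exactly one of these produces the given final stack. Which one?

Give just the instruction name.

Answer: neg

Derivation:
Stack before ???: [16]
Stack after ???:  [-16]
The instruction that transforms [16] -> [-16] is: neg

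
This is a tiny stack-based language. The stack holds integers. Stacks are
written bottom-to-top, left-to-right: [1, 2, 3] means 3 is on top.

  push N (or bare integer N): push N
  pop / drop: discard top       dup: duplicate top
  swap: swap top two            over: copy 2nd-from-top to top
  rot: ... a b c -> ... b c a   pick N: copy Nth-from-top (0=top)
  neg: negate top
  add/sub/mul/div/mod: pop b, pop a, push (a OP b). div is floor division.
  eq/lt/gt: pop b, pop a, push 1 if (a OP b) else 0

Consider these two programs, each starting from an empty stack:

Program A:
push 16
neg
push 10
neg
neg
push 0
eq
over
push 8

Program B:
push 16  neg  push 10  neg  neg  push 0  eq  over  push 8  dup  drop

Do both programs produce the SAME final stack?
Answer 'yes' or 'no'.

Answer: yes

Derivation:
Program A trace:
  After 'push 16': [16]
  After 'neg': [-16]
  After 'push 10': [-16, 10]
  After 'neg': [-16, -10]
  After 'neg': [-16, 10]
  After 'push 0': [-16, 10, 0]
  After 'eq': [-16, 0]
  After 'over': [-16, 0, -16]
  After 'push 8': [-16, 0, -16, 8]
Program A final stack: [-16, 0, -16, 8]

Program B trace:
  After 'push 16': [16]
  After 'neg': [-16]
  After 'push 10': [-16, 10]
  After 'neg': [-16, -10]
  After 'neg': [-16, 10]
  After 'push 0': [-16, 10, 0]
  After 'eq': [-16, 0]
  After 'over': [-16, 0, -16]
  After 'push 8': [-16, 0, -16, 8]
  After 'dup': [-16, 0, -16, 8, 8]
  After 'drop': [-16, 0, -16, 8]
Program B final stack: [-16, 0, -16, 8]
Same: yes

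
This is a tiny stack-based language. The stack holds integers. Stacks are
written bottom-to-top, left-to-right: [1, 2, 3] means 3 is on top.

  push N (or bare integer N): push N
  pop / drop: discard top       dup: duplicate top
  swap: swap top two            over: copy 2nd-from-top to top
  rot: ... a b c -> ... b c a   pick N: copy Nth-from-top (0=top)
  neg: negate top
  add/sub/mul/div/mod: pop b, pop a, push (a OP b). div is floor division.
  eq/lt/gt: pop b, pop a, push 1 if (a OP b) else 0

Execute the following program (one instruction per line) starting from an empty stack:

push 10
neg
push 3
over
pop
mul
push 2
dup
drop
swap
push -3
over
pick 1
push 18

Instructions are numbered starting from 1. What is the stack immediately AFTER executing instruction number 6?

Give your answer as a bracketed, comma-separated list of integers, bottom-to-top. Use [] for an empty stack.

Step 1 ('push 10'): [10]
Step 2 ('neg'): [-10]
Step 3 ('push 3'): [-10, 3]
Step 4 ('over'): [-10, 3, -10]
Step 5 ('pop'): [-10, 3]
Step 6 ('mul'): [-30]

Answer: [-30]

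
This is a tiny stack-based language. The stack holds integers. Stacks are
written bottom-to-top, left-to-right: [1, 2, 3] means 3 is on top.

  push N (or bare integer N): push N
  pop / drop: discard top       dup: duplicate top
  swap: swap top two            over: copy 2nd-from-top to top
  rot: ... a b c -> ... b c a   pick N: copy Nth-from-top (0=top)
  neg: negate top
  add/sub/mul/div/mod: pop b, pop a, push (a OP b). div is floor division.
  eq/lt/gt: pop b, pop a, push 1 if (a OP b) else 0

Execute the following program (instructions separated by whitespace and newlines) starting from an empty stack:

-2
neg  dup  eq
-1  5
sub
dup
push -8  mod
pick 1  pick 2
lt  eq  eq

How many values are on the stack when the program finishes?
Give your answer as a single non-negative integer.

After 'push -2': stack = [-2] (depth 1)
After 'neg': stack = [2] (depth 1)
After 'dup': stack = [2, 2] (depth 2)
After 'eq': stack = [1] (depth 1)
After 'push -1': stack = [1, -1] (depth 2)
After 'push 5': stack = [1, -1, 5] (depth 3)
After 'sub': stack = [1, -6] (depth 2)
After 'dup': stack = [1, -6, -6] (depth 3)
After 'push -8': stack = [1, -6, -6, -8] (depth 4)
After 'mod': stack = [1, -6, -6] (depth 3)
After 'pick 1': stack = [1, -6, -6, -6] (depth 4)
After 'pick 2': stack = [1, -6, -6, -6, -6] (depth 5)
After 'lt': stack = [1, -6, -6, 0] (depth 4)
After 'eq': stack = [1, -6, 0] (depth 3)
After 'eq': stack = [1, 0] (depth 2)

Answer: 2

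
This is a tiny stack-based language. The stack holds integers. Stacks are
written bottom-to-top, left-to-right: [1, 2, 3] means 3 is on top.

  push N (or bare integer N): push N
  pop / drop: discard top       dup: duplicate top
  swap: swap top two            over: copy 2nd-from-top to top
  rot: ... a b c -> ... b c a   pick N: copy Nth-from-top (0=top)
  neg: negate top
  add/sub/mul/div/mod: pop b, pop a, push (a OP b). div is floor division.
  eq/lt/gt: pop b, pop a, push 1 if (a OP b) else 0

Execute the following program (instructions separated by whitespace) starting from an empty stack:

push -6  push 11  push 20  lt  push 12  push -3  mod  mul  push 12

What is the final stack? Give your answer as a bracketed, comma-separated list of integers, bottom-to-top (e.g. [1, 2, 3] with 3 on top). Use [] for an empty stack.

Answer: [-6, 0, 12]

Derivation:
After 'push -6': [-6]
After 'push 11': [-6, 11]
After 'push 20': [-6, 11, 20]
After 'lt': [-6, 1]
After 'push 12': [-6, 1, 12]
After 'push -3': [-6, 1, 12, -3]
After 'mod': [-6, 1, 0]
After 'mul': [-6, 0]
After 'push 12': [-6, 0, 12]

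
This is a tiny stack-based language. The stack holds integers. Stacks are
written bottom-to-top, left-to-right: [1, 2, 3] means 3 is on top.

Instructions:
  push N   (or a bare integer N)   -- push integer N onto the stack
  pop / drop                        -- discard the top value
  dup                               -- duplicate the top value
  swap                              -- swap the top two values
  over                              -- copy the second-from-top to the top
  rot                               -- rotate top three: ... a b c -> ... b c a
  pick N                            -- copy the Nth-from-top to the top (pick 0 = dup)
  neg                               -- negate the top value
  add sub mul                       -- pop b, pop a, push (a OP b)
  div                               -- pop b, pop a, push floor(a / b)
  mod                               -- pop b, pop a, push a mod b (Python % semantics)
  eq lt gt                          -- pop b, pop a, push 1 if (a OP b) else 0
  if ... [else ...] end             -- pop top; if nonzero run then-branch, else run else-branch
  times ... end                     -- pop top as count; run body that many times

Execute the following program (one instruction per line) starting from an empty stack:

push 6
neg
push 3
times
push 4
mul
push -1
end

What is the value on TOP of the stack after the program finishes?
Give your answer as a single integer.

After 'push 6': [6]
After 'neg': [-6]
After 'push 3': [-6, 3]
After 'times': [-6]
After 'push 4': [-6, 4]
After 'mul': [-24]
After 'push -1': [-24, -1]
After 'push 4': [-24, -1, 4]
After 'mul': [-24, -4]
After 'push -1': [-24, -4, -1]
After 'push 4': [-24, -4, -1, 4]
After 'mul': [-24, -4, -4]
After 'push -1': [-24, -4, -4, -1]

Answer: -1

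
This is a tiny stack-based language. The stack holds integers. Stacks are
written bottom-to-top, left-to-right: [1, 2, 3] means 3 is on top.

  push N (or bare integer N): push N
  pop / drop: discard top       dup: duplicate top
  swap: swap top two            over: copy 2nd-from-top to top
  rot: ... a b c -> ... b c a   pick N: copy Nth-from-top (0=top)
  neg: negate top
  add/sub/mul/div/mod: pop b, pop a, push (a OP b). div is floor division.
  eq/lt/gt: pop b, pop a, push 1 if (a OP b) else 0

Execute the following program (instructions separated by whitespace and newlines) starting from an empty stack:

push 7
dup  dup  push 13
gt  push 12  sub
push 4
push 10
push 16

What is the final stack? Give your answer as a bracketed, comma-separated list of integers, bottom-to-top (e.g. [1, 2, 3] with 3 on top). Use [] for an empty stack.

Answer: [7, 7, -12, 4, 10, 16]

Derivation:
After 'push 7': [7]
After 'dup': [7, 7]
After 'dup': [7, 7, 7]
After 'push 13': [7, 7, 7, 13]
After 'gt': [7, 7, 0]
After 'push 12': [7, 7, 0, 12]
After 'sub': [7, 7, -12]
After 'push 4': [7, 7, -12, 4]
After 'push 10': [7, 7, -12, 4, 10]
After 'push 16': [7, 7, -12, 4, 10, 16]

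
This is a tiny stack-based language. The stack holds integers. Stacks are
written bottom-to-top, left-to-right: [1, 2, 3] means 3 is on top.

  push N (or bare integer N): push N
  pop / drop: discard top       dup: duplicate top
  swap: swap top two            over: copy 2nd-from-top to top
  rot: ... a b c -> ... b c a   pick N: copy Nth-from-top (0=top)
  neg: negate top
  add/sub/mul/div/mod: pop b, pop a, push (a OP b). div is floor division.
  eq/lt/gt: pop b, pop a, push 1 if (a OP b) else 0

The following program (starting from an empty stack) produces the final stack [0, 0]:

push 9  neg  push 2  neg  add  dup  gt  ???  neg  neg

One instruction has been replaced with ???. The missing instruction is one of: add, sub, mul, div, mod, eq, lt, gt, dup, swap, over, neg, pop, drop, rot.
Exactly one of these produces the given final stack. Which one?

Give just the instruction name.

Answer: dup

Derivation:
Stack before ???: [0]
Stack after ???:  [0, 0]
The instruction that transforms [0] -> [0, 0] is: dup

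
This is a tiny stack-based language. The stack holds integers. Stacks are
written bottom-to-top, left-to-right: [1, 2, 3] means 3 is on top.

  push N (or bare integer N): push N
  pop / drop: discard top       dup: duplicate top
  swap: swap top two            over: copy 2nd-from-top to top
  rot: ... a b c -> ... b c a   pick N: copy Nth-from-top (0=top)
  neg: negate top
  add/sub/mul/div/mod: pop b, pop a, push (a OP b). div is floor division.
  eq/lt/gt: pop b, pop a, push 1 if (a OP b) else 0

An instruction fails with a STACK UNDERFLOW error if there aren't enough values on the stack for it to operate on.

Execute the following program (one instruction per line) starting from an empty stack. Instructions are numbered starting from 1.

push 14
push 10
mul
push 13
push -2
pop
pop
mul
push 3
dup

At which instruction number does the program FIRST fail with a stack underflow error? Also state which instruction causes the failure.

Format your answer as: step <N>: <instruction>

Step 1 ('push 14'): stack = [14], depth = 1
Step 2 ('push 10'): stack = [14, 10], depth = 2
Step 3 ('mul'): stack = [140], depth = 1
Step 4 ('push 13'): stack = [140, 13], depth = 2
Step 5 ('push -2'): stack = [140, 13, -2], depth = 3
Step 6 ('pop'): stack = [140, 13], depth = 2
Step 7 ('pop'): stack = [140], depth = 1
Step 8 ('mul'): needs 2 value(s) but depth is 1 — STACK UNDERFLOW

Answer: step 8: mul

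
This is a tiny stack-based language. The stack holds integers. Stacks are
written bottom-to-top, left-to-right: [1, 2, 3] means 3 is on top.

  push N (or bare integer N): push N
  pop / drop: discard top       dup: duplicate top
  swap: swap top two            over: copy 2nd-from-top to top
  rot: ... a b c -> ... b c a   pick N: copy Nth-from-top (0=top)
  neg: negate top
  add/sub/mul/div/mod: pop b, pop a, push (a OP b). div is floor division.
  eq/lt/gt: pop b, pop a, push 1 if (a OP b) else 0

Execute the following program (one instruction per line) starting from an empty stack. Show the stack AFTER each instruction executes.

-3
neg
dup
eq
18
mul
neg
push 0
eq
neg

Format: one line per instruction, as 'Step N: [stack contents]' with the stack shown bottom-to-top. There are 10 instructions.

Step 1: [-3]
Step 2: [3]
Step 3: [3, 3]
Step 4: [1]
Step 5: [1, 18]
Step 6: [18]
Step 7: [-18]
Step 8: [-18, 0]
Step 9: [0]
Step 10: [0]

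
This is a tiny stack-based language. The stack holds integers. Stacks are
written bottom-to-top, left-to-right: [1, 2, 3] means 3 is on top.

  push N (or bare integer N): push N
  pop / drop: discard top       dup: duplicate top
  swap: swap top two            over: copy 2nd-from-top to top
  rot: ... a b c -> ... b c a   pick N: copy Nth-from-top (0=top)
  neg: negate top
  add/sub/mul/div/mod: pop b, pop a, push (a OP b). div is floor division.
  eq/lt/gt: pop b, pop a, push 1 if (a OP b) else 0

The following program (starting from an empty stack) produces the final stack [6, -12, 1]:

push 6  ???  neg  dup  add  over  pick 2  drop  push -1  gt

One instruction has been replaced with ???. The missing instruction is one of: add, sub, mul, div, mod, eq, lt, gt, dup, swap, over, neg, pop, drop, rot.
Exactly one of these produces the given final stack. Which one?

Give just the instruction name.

Stack before ???: [6]
Stack after ???:  [6, 6]
The instruction that transforms [6] -> [6, 6] is: dup

Answer: dup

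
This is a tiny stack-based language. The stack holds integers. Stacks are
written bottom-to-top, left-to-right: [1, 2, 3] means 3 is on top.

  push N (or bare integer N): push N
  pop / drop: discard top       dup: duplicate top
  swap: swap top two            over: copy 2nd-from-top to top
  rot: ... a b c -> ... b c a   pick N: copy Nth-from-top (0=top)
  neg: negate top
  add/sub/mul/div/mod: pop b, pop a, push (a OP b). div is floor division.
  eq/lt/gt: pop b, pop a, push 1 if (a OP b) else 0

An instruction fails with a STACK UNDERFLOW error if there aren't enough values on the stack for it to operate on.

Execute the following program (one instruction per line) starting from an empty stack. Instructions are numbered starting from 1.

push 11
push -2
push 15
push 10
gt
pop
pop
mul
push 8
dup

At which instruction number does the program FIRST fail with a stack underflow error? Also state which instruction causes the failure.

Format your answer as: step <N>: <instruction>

Answer: step 8: mul

Derivation:
Step 1 ('push 11'): stack = [11], depth = 1
Step 2 ('push -2'): stack = [11, -2], depth = 2
Step 3 ('push 15'): stack = [11, -2, 15], depth = 3
Step 4 ('push 10'): stack = [11, -2, 15, 10], depth = 4
Step 5 ('gt'): stack = [11, -2, 1], depth = 3
Step 6 ('pop'): stack = [11, -2], depth = 2
Step 7 ('pop'): stack = [11], depth = 1
Step 8 ('mul'): needs 2 value(s) but depth is 1 — STACK UNDERFLOW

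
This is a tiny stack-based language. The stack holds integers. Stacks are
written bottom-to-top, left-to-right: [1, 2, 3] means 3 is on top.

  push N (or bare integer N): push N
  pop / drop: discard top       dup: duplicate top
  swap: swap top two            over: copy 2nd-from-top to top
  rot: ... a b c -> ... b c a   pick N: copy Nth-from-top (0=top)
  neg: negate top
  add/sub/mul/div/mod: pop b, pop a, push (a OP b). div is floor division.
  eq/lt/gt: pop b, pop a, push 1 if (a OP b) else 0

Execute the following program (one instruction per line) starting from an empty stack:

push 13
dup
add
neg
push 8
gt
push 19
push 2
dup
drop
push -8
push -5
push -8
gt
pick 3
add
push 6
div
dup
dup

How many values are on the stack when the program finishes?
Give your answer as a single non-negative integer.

After 'push 13': stack = [13] (depth 1)
After 'dup': stack = [13, 13] (depth 2)
After 'add': stack = [26] (depth 1)
After 'neg': stack = [-26] (depth 1)
After 'push 8': stack = [-26, 8] (depth 2)
After 'gt': stack = [0] (depth 1)
After 'push 19': stack = [0, 19] (depth 2)
After 'push 2': stack = [0, 19, 2] (depth 3)
After 'dup': stack = [0, 19, 2, 2] (depth 4)
After 'drop': stack = [0, 19, 2] (depth 3)
After 'push -8': stack = [0, 19, 2, -8] (depth 4)
After 'push -5': stack = [0, 19, 2, -8, -5] (depth 5)
After 'push -8': stack = [0, 19, 2, -8, -5, -8] (depth 6)
After 'gt': stack = [0, 19, 2, -8, 1] (depth 5)
After 'pick 3': stack = [0, 19, 2, -8, 1, 19] (depth 6)
After 'add': stack = [0, 19, 2, -8, 20] (depth 5)
After 'push 6': stack = [0, 19, 2, -8, 20, 6] (depth 6)
After 'div': stack = [0, 19, 2, -8, 3] (depth 5)
After 'dup': stack = [0, 19, 2, -8, 3, 3] (depth 6)
After 'dup': stack = [0, 19, 2, -8, 3, 3, 3] (depth 7)

Answer: 7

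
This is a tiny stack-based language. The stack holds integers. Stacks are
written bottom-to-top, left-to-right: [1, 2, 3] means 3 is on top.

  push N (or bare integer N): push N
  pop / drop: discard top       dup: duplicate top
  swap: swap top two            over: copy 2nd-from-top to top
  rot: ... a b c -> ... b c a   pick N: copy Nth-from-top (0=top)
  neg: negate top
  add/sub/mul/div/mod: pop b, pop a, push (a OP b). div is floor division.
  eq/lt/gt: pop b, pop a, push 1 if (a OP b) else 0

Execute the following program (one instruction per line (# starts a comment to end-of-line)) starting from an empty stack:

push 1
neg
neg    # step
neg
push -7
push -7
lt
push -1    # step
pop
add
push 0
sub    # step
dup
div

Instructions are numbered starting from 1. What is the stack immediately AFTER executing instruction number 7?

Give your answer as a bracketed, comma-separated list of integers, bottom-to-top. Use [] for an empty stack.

Step 1 ('push 1'): [1]
Step 2 ('neg'): [-1]
Step 3 ('neg'): [1]
Step 4 ('neg'): [-1]
Step 5 ('push -7'): [-1, -7]
Step 6 ('push -7'): [-1, -7, -7]
Step 7 ('lt'): [-1, 0]

Answer: [-1, 0]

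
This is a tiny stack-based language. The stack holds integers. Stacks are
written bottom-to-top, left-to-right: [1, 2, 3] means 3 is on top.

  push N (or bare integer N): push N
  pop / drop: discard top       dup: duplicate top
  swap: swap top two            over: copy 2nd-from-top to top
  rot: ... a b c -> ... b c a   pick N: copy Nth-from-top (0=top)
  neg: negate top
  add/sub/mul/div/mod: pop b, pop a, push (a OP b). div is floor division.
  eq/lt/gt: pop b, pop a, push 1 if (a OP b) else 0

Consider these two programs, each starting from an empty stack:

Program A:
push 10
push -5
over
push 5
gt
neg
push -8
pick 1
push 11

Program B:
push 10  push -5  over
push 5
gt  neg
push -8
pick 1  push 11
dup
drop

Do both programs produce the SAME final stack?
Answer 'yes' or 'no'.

Program A trace:
  After 'push 10': [10]
  After 'push -5': [10, -5]
  After 'over': [10, -5, 10]
  After 'push 5': [10, -5, 10, 5]
  After 'gt': [10, -5, 1]
  After 'neg': [10, -5, -1]
  After 'push -8': [10, -5, -1, -8]
  After 'pick 1': [10, -5, -1, -8, -1]
  After 'push 11': [10, -5, -1, -8, -1, 11]
Program A final stack: [10, -5, -1, -8, -1, 11]

Program B trace:
  After 'push 10': [10]
  After 'push -5': [10, -5]
  After 'over': [10, -5, 10]
  After 'push 5': [10, -5, 10, 5]
  After 'gt': [10, -5, 1]
  After 'neg': [10, -5, -1]
  After 'push -8': [10, -5, -1, -8]
  After 'pick 1': [10, -5, -1, -8, -1]
  After 'push 11': [10, -5, -1, -8, -1, 11]
  After 'dup': [10, -5, -1, -8, -1, 11, 11]
  After 'drop': [10, -5, -1, -8, -1, 11]
Program B final stack: [10, -5, -1, -8, -1, 11]
Same: yes

Answer: yes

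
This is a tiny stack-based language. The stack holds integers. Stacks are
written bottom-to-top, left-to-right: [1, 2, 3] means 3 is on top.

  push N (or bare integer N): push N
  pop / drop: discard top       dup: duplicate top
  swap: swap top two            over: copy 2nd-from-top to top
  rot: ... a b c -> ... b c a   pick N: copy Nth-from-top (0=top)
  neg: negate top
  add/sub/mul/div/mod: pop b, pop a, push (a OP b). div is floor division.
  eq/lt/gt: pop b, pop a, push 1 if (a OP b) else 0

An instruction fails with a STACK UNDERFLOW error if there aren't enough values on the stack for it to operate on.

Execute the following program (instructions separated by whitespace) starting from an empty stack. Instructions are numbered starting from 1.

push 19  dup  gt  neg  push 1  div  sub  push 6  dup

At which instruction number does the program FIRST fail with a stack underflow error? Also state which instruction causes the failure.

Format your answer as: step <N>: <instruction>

Answer: step 7: sub

Derivation:
Step 1 ('push 19'): stack = [19], depth = 1
Step 2 ('dup'): stack = [19, 19], depth = 2
Step 3 ('gt'): stack = [0], depth = 1
Step 4 ('neg'): stack = [0], depth = 1
Step 5 ('push 1'): stack = [0, 1], depth = 2
Step 6 ('div'): stack = [0], depth = 1
Step 7 ('sub'): needs 2 value(s) but depth is 1 — STACK UNDERFLOW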